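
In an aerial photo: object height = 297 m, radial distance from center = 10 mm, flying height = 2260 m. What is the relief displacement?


d = h * r / H = 297 * 10 / 2260 = 1.31 mm

1.31 mm


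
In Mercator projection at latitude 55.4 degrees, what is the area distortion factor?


area_distortion = 1/cos^2(55.4) = 3.101

3.101


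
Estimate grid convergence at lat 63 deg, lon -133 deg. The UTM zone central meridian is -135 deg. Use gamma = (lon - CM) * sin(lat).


gamma = (-133 - -135) * sin(63) = 2 * 0.891007 = 1.782 degrees

1.782 degrees


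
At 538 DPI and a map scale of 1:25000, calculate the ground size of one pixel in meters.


pixel_cm = 2.54 / 538 ≈ 0.004721 cm
ground = pixel_cm * 25000 / 100 = 2.54 * 25000 / (538 * 100) = 63500 / 53800 ≈ 1.18 m

1.18 m


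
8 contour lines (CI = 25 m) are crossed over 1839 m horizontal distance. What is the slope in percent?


elevation change = 8 * 25 = 200 m
slope = 200 / 1839 * 100 = 10.9%

10.9%


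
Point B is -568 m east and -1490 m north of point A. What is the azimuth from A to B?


az = atan2(-568, -1490) = -159.1 deg
adjusted to 0-360: 200.9 degrees

200.9 degrees


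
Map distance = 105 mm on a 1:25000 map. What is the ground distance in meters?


ground = 105 mm * 25000 / 1000 = 2625.0 m

2625.0 m


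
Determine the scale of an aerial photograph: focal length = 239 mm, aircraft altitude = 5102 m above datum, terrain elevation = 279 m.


scale = f / (H - h) = 239 mm / 4823 m = 239 / 4823000 = 1:20180

1:20180


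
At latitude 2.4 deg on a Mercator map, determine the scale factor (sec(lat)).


SF = 1 / cos(2.4) = 1 / 0.999123 = 1.001

1.001


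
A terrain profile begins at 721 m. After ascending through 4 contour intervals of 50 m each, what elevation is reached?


elevation = 721 + 4 * 50 = 921 m

921 m


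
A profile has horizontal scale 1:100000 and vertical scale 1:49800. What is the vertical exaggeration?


VE = horizontal_scale / vertical_scale = 100000 / 49800 ≈ 2.0

2.0x


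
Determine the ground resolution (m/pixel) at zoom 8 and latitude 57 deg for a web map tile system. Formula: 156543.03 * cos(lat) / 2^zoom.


res = 156543.03 * cos(57) / 2^8 = 156543.03 * 0.54463904 / 256 = 333.04 m/pixel

333.04 m/pixel


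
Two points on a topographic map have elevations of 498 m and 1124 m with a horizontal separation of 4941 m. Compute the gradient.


gradient = (1124 - 498) / 4941 = 626 / 4941 = 0.1267

0.1267


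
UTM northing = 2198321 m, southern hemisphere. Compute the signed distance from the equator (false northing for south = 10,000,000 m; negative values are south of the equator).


For southern: actual = 2198321 - 10000000 = -7801679 m

-7801679 m


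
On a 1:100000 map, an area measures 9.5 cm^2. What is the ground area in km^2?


ground_area = 9.5 * (100000/100)^2 = 9500000.0 m^2 = 9.5 km^2

9.5 km^2


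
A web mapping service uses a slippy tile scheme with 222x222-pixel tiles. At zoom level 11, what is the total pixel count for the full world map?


tiles per axis = 2^11 = 2048
total tiles = 2048^2 = 4194304
pixels per axis = 2048 * 222 = 454656
total pixels = 454656^2 = 206712078336

206712078336 pixels


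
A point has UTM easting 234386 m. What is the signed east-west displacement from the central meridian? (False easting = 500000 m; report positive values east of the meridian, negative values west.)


displacement = 234386 - 500000 = -265614 m

-265614 m


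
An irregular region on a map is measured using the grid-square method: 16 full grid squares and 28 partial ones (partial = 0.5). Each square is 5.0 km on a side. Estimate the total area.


effective squares = 16 + 28 * 0.5 = 30.0
area = 30.0 * 25.0 = 750.0 km^2

750.0 km^2


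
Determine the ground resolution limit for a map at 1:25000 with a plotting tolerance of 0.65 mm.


ground = 0.65 mm * 25000 / 1000 = 16.25 m

16.25 m


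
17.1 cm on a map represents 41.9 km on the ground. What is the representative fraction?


ground = 41.9 km = 4190000 cm; RF denominator = ground / map = 4190000 / 17.1 ≈ 245029; RF = 1:245029

1:245029


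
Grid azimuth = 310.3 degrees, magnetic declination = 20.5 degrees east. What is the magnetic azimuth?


magnetic azimuth = grid azimuth - declination (east +ve)
mag_az = 310.3 - 20.5 = 289.8 degrees

289.8 degrees


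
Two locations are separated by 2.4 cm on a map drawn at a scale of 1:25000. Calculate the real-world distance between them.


ground = 2.4 cm * 25000 / 100 = 600.0 m

600.0 m


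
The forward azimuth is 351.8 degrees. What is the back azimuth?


back azimuth = (351.8 + 180) mod 360 = 171.8 degrees

171.8 degrees


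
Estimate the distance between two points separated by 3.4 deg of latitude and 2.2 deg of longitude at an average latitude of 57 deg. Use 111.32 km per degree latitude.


dlat_km = 3.4 * 111.32 = 378.488
dlon_km = 2.2 * 111.32 * cos(57) ≈ 133.384
dist = sqrt(378.488^2 + 133.384^2) ≈ 401.3 km

401.3 km


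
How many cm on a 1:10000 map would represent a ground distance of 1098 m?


map_cm = 1098 * 100 / 10000 = 10.98 cm

10.98 cm


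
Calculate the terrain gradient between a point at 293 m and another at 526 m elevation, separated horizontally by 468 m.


gradient = (526 - 293) / 468 = 233 / 468 = 0.4979

0.4979


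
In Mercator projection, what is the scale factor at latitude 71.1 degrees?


SF = 1 / cos(71.1) = 1 / 0.323917 = 3.087

3.087


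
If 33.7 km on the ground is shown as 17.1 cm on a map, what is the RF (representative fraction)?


ground = 33.7 km = 3370000 cm; RF denominator = ground / map = 3370000 / 17.1 ≈ 197076; RF = 1:197076

1:197076


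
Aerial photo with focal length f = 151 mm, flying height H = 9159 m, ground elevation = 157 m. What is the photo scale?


scale = f / (H - h) = 151 mm / 9002 m = 151 / 9002000 = 1:59616

1:59616


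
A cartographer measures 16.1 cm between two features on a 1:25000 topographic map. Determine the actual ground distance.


ground = 16.1 cm * 25000 / 100 = 4025.0 m = 4.025 km

4.025 km


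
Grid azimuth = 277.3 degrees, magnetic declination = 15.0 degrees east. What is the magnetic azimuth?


magnetic azimuth = grid azimuth - declination (east +ve)
mag_az = 277.3 - 15.0 = 262.3 degrees

262.3 degrees


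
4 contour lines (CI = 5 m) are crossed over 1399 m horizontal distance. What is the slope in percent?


elevation change = 4 * 5 = 20 m
slope = 20 / 1399 * 100 = 1.4%

1.4%


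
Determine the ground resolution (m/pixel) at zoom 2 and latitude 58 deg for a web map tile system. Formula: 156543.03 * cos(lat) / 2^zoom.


res = 156543.03 * cos(58) / 2^2 = 156543.03 * 0.52991926 / 4 = 20738.79 m/pixel

20738.79 m/pixel


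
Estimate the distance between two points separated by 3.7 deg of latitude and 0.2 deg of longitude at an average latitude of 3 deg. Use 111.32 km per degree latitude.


dlat_km = 3.7 * 111.32 = 411.884
dlon_km = 0.2 * 111.32 * cos(3) ≈ 22.233
dist = sqrt(411.884^2 + 22.233^2) ≈ 412.5 km

412.5 km


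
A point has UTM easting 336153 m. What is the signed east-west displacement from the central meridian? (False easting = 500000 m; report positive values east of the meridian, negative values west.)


displacement = 336153 - 500000 = -163847 m

-163847 m


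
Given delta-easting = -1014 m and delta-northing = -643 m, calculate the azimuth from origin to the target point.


az = atan2(-1014, -643) = -122.4 deg
adjusted to 0-360: 237.6 degrees

237.6 degrees


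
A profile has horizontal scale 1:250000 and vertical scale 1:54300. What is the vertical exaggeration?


VE = horizontal_scale / vertical_scale = 250000 / 54300 ≈ 4.6

4.6x


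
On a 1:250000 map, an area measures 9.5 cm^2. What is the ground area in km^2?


ground_area = 9.5 * (250000/100)^2 = 59375000.0 m^2 = 59.375 km^2

59.375 km^2


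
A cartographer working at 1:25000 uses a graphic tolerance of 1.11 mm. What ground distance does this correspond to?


ground = 1.11 mm * 25000 / 1000 = 27.75 m

27.75 m


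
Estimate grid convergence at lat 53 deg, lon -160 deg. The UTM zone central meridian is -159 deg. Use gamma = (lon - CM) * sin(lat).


gamma = (-160 - -159) * sin(53) = -1 * 0.798636 = -0.799 degrees

-0.799 degrees


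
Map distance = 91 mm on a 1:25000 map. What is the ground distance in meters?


ground = 91 mm * 25000 / 1000 = 2275.0 m

2275.0 m


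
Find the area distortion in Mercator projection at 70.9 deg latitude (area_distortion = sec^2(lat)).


area_distortion = 1/cos^2(70.9) = 9.34

9.34


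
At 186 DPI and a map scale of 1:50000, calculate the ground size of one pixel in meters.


pixel_cm = 2.54 / 186 ≈ 0.013656 cm
ground = pixel_cm * 50000 / 100 = 2.54 * 50000 / (186 * 100) = 127000 / 18600 ≈ 6.83 m

6.83 m


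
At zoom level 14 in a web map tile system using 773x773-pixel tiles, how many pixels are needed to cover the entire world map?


tiles per axis = 2^14 = 16384
total tiles = 16384^2 = 268435456
pixels per axis = 16384 * 773 = 12664832
total pixels = 12664832^2 = 160397969588224

160397969588224 pixels


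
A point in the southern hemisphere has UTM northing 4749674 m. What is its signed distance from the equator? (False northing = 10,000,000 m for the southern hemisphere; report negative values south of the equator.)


For southern: actual = 4749674 - 10000000 = -5250326 m

-5250326 m


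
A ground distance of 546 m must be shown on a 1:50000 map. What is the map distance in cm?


map_cm = 546 * 100 / 50000 = 1.092 cm ≈ 1.09 cm

1.09 cm


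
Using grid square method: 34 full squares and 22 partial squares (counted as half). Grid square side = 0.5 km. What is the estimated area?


effective squares = 34 + 22 * 0.5 = 45.0
area = 45.0 * 0.25 = 11.25 km^2

11.25 km^2


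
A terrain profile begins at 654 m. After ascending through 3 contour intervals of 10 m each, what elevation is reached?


elevation = 654 + 3 * 10 = 684 m

684 m


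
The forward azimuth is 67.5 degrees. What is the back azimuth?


back azimuth = (67.5 + 180) mod 360 = 247.5 degrees

247.5 degrees


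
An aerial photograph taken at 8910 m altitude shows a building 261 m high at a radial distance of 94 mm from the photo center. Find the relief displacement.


d = h * r / H = 261 * 94 / 8910 = 2.75 mm

2.75 mm


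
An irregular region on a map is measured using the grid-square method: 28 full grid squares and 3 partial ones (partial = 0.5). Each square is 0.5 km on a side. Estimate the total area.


effective squares = 28 + 3 * 0.5 = 29.5
area = 29.5 * 0.25 = 7.375 km^2

7.375 km^2


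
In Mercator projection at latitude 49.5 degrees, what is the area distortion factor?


area_distortion = 1/cos^2(49.5) = 2.371

2.371


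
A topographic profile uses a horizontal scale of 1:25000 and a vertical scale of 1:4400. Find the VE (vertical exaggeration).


VE = horizontal_scale / vertical_scale = 25000 / 4400 ≈ 5.7

5.7x


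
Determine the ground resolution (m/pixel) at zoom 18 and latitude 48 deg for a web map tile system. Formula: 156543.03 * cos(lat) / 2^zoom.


res = 156543.03 * cos(48) / 2^18 = 156543.03 * 0.66913061 / 262144 = 0.4 m/pixel

0.4 m/pixel


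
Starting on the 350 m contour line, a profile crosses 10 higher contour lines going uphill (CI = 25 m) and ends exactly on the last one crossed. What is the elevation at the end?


elevation = 350 + 10 * 25 = 600 m

600 m


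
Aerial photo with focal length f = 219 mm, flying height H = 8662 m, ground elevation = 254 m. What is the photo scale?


scale = f / (H - h) = 219 mm / 8408 m = 219 / 8408000 = 1:38393

1:38393


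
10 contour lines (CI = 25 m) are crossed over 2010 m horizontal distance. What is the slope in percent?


elevation change = 10 * 25 = 250 m
slope = 250 / 2010 * 100 = 12.4%

12.4%


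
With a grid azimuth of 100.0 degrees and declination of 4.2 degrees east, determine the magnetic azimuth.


magnetic azimuth = grid azimuth - declination (east +ve)
mag_az = 100.0 - 4.2 = 95.8 degrees

95.8 degrees


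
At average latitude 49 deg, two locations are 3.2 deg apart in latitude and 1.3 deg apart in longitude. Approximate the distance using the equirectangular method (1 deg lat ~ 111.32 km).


dlat_km = 3.2 * 111.32 = 356.224
dlon_km = 1.3 * 111.32 * cos(49) ≈ 94.942
dist = sqrt(356.224^2 + 94.942^2) ≈ 368.7 km

368.7 km


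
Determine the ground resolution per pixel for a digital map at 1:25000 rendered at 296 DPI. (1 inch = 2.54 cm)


pixel_cm = 2.54 / 296 ≈ 0.008581 cm
ground = pixel_cm * 25000 / 100 = 2.54 * 25000 / (296 * 100) = 63500 / 29600 ≈ 2.15 m

2.15 m


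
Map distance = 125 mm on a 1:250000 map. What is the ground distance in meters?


ground = 125 mm * 250000 / 1000 = 31250.0 m

31250.0 m


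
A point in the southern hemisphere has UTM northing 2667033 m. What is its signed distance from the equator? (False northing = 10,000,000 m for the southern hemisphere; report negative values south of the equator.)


For southern: actual = 2667033 - 10000000 = -7332967 m

-7332967 m


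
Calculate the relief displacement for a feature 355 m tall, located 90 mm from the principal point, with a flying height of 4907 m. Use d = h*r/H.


d = h * r / H = 355 * 90 / 4907 = 6.51 mm

6.51 mm


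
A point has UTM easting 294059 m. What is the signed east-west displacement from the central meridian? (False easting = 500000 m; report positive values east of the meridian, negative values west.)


displacement = 294059 - 500000 = -205941 m

-205941 m


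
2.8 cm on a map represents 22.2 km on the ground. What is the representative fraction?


ground = 22.2 km = 2220000 cm; RF denominator = ground / map = 2220000 / 2.8 ≈ 792857; RF = 1:792857

1:792857


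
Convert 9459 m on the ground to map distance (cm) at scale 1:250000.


map_cm = 9459 * 100 / 250000 = 3.7836 cm ≈ 3.78 cm

3.78 cm


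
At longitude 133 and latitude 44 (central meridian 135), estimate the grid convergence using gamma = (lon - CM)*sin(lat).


gamma = (133 - 135) * sin(44) = -2 * 0.694658 = -1.389 degrees

-1.389 degrees


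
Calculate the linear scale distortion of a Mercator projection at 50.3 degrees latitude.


SF = 1 / cos(50.3) = 1 / 0.638768 = 1.566

1.566


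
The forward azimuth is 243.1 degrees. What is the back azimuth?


back azimuth = (243.1 + 180) mod 360 = 63.1 degrees

63.1 degrees


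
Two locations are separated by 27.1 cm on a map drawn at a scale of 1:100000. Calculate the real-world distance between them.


ground = 27.1 cm * 100000 / 100 = 27100.0 m = 27.1 km

27.1 km


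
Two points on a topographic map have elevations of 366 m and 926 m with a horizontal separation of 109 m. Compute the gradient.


gradient = (926 - 366) / 109 = 560 / 109 = 5.1376

5.1376


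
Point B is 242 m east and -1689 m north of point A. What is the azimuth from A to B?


az = atan2(242, -1689) = 171.8 deg
adjusted to 0-360: 171.8 degrees

171.8 degrees


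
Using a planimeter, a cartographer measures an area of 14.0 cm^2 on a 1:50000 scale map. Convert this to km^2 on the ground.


ground_area = 14.0 * (50000/100)^2 = 3500000.0 m^2 = 3.5 km^2

3.5 km^2


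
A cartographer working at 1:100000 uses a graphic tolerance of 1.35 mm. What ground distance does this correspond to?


ground = 1.35 mm * 100000 / 1000 = 135.0 m

135.0 m


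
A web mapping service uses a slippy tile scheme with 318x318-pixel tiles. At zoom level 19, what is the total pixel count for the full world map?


tiles per axis = 2^19 = 524288
total tiles = 524288^2 = 274877906944
pixels per axis = 524288 * 318 = 166723584
total pixels = 166723584^2 = 27796753461805056

27796753461805056 pixels


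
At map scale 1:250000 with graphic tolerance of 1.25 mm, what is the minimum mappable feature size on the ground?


ground = 1.25 mm * 250000 / 1000 = 312.5 m

312.5 m


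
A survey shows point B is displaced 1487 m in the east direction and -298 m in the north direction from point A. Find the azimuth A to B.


az = atan2(1487, -298) = 101.3 deg
adjusted to 0-360: 101.3 degrees

101.3 degrees


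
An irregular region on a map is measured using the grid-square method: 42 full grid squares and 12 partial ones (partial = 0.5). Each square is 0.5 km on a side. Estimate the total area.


effective squares = 42 + 12 * 0.5 = 48.0
area = 48.0 * 0.25 = 12.0 km^2

12.0 km^2


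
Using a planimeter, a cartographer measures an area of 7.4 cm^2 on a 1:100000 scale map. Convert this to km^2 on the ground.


ground_area = 7.4 * (100000/100)^2 = 7400000.0 m^2 = 7.4 km^2

7.4 km^2


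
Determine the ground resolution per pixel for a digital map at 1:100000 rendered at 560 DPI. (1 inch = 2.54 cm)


pixel_cm = 2.54 / 560 ≈ 0.004536 cm
ground = pixel_cm * 100000 / 100 = 2.54 * 100000 / (560 * 100) = 254000 / 56000 ≈ 4.54 m

4.54 m


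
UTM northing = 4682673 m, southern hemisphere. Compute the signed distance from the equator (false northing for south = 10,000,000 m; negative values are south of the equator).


For southern: actual = 4682673 - 10000000 = -5317327 m

-5317327 m


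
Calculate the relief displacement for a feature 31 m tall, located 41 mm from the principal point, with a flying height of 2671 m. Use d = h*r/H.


d = h * r / H = 31 * 41 / 2671 = 0.48 mm

0.48 mm


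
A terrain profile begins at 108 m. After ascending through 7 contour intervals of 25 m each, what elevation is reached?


elevation = 108 + 7 * 25 = 283 m

283 m


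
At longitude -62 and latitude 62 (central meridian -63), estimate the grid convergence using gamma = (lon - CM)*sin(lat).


gamma = (-62 - -63) * sin(62) = 1 * 0.882948 = 0.883 degrees

0.883 degrees


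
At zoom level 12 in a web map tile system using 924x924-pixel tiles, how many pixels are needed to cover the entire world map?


tiles per axis = 2^12 = 4096
total tiles = 4096^2 = 16777216
pixels per axis = 4096 * 924 = 3784704
total pixels = 3784704^2 = 14323984367616

14323984367616 pixels


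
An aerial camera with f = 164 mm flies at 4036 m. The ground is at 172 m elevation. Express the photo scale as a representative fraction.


scale = f / (H - h) = 164 mm / 3864 m = 164 / 3864000 = 1:23561

1:23561


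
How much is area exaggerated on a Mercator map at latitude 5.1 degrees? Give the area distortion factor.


area_distortion = 1/cos^2(5.1) = 1.008

1.008


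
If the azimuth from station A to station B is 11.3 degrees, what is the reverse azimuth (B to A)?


back azimuth = (11.3 + 180) mod 360 = 191.3 degrees

191.3 degrees


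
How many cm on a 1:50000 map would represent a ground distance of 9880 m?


map_cm = 9880 * 100 / 50000 = 19.76 cm

19.76 cm


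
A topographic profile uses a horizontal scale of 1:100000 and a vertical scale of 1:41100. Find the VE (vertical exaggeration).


VE = horizontal_scale / vertical_scale = 100000 / 41100 ≈ 2.4

2.4x


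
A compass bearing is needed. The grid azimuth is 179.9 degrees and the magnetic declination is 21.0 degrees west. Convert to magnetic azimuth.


magnetic azimuth = grid azimuth - declination (east +ve)
mag_az = 179.9 - -21.0 = 200.9 degrees

200.9 degrees


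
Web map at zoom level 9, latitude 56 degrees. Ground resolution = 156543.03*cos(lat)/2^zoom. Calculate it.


res = 156543.03 * cos(56) / 2^9 = 156543.03 * 0.5591929 / 512 = 170.97 m/pixel

170.97 m/pixel


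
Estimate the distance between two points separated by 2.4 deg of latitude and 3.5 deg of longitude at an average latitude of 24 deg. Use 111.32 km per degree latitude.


dlat_km = 2.4 * 111.32 = 267.168
dlon_km = 3.5 * 111.32 * cos(24) ≈ 355.936
dist = sqrt(267.168^2 + 355.936^2) ≈ 445.0 km

445.0 km


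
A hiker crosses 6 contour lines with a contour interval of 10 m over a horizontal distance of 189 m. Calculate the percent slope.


elevation change = 6 * 10 = 60 m
slope = 60 / 189 * 100 = 31.7%

31.7%


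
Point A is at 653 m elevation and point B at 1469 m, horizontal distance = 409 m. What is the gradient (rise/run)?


gradient = (1469 - 653) / 409 = 816 / 409 = 1.9951

1.9951


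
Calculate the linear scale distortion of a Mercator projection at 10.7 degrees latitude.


SF = 1 / cos(10.7) = 1 / 0.982613 = 1.018

1.018


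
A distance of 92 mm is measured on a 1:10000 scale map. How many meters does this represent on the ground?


ground = 92 mm * 10000 / 1000 = 920.0 m

920.0 m


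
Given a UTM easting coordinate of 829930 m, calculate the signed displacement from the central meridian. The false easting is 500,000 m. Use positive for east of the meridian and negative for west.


displacement = 829930 - 500000 = 329930 m

329930 m


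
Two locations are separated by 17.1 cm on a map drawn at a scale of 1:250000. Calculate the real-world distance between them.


ground = 17.1 cm * 250000 / 100 = 42750.0 m = 42.75 km

42.75 km


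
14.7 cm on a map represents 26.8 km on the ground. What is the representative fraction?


ground = 26.8 km = 2680000 cm; RF denominator = ground / map = 2680000 / 14.7 ≈ 182313; RF = 1:182313

1:182313


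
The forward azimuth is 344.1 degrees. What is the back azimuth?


back azimuth = (344.1 + 180) mod 360 = 164.1 degrees

164.1 degrees


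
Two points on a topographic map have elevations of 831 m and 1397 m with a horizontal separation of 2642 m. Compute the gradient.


gradient = (1397 - 831) / 2642 = 566 / 2642 = 0.2142

0.2142


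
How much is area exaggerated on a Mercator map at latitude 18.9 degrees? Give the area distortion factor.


area_distortion = 1/cos^2(18.9) = 1.117

1.117


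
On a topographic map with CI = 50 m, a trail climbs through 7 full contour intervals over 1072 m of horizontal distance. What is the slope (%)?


elevation change = 7 * 50 = 350 m
slope = 350 / 1072 * 100 = 32.6%

32.6%


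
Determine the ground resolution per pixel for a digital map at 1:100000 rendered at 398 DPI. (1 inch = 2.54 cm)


pixel_cm = 2.54 / 398 ≈ 0.006382 cm
ground = pixel_cm * 100000 / 100 = 2.54 * 100000 / (398 * 100) = 254000 / 39800 ≈ 6.38 m

6.38 m


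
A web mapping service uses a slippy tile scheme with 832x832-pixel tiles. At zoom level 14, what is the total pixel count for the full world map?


tiles per axis = 2^14 = 16384
total tiles = 16384^2 = 268435456
pixels per axis = 16384 * 832 = 13631488
total pixels = 13631488^2 = 185817465094144

185817465094144 pixels


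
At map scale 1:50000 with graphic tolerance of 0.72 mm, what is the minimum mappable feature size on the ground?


ground = 0.72 mm * 50000 / 1000 = 36.0 m

36.0 m


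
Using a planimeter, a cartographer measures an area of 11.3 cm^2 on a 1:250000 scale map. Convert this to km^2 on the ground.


ground_area = 11.3 * (250000/100)^2 = 70625000.0 m^2 = 70.625 km^2

70.625 km^2


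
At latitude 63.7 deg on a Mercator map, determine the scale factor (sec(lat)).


SF = 1 / cos(63.7) = 1 / 0.443071 = 2.257

2.257


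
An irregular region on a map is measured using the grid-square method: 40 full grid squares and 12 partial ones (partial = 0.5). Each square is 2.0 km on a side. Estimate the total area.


effective squares = 40 + 12 * 0.5 = 46.0
area = 46.0 * 4.0 = 184.0 km^2

184.0 km^2


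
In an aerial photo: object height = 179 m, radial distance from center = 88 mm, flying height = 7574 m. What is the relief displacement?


d = h * r / H = 179 * 88 / 7574 = 2.08 mm

2.08 mm


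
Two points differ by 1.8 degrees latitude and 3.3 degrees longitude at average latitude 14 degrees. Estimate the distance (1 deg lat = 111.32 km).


dlat_km = 1.8 * 111.32 = 200.376
dlon_km = 3.3 * 111.32 * cos(14) ≈ 356.444
dist = sqrt(200.376^2 + 356.444^2) ≈ 408.9 km

408.9 km


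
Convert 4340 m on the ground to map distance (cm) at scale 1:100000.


map_cm = 4340 * 100 / 100000 = 4.34 cm

4.34 cm


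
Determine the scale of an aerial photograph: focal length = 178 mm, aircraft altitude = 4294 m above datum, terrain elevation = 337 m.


scale = f / (H - h) = 178 mm / 3957 m = 178 / 3957000 = 1:22230

1:22230


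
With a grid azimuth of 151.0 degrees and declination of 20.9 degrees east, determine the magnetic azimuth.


magnetic azimuth = grid azimuth - declination (east +ve)
mag_az = 151.0 - 20.9 = 130.1 degrees

130.1 degrees


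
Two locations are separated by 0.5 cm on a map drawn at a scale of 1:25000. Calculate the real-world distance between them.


ground = 0.5 cm * 25000 / 100 = 125.0 m

125.0 m


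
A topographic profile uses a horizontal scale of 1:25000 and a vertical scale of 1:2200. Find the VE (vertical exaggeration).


VE = horizontal_scale / vertical_scale = 25000 / 2200 ≈ 11.4

11.4x


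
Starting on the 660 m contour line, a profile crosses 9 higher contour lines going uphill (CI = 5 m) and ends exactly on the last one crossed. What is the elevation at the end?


elevation = 660 + 9 * 5 = 705 m

705 m


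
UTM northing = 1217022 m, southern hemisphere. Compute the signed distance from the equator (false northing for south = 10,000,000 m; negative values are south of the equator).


For southern: actual = 1217022 - 10000000 = -8782978 m

-8782978 m


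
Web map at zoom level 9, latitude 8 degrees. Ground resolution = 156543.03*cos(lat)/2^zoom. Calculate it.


res = 156543.03 * cos(8) / 2^9 = 156543.03 * 0.99026807 / 512 = 302.77 m/pixel

302.77 m/pixel


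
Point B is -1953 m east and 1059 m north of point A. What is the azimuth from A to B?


az = atan2(-1953, 1059) = -61.5 deg
adjusted to 0-360: 298.5 degrees

298.5 degrees


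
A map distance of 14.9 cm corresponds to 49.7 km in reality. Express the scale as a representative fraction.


ground = 49.7 km = 4970000 cm; RF denominator = ground / map = 4970000 / 14.9 ≈ 333557; RF = 1:333557

1:333557


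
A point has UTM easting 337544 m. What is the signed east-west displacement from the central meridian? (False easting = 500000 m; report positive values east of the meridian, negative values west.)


displacement = 337544 - 500000 = -162456 m

-162456 m


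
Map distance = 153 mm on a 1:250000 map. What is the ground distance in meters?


ground = 153 mm * 250000 / 1000 = 38250.0 m

38250.0 m


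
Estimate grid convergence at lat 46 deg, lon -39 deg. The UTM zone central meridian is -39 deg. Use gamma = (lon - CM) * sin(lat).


gamma = (-39 - -39) * sin(46) = 0 * 0.71934 = 0.0 degrees

0.0 degrees


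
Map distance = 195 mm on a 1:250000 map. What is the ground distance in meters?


ground = 195 mm * 250000 / 1000 = 48750.0 m

48750.0 m


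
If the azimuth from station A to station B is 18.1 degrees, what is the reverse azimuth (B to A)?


back azimuth = (18.1 + 180) mod 360 = 198.1 degrees

198.1 degrees


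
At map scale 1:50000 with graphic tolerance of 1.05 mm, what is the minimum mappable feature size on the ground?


ground = 1.05 mm * 50000 / 1000 = 52.5 m

52.5 m


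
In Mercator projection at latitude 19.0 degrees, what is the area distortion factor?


area_distortion = 1/cos^2(19.0) = 1.119

1.119


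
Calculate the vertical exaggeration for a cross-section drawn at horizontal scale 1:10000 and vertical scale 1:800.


VE = horizontal_scale / vertical_scale = 10000 / 800 = 12.5

12.5x


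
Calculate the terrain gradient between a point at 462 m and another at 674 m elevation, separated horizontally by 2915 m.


gradient = (674 - 462) / 2915 = 212 / 2915 = 0.0727

0.0727


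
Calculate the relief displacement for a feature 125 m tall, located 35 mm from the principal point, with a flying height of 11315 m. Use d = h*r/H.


d = h * r / H = 125 * 35 / 11315 = 0.39 mm

0.39 mm


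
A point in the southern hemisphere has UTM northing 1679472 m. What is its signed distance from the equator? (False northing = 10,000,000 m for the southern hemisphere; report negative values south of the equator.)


For southern: actual = 1679472 - 10000000 = -8320528 m

-8320528 m


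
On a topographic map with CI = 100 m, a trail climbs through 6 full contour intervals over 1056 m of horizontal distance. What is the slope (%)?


elevation change = 6 * 100 = 600 m
slope = 600 / 1056 * 100 = 56.8%

56.8%


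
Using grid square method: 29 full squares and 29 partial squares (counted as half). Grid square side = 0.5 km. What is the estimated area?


effective squares = 29 + 29 * 0.5 = 43.5
area = 43.5 * 0.25 = 10.875 km^2

10.875 km^2


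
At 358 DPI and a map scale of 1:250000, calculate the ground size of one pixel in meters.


pixel_cm = 2.54 / 358 ≈ 0.007095 cm
ground = pixel_cm * 250000 / 100 = 2.54 * 250000 / (358 * 100) = 635000 / 35800 ≈ 17.74 m

17.74 m


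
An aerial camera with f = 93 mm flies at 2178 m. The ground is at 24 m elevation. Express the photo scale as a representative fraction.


scale = f / (H - h) = 93 mm / 2154 m = 93 / 2154000 = 1:23161

1:23161


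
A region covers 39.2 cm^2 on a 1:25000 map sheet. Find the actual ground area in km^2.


ground_area = 39.2 * (25000/100)^2 = 2450000.0 m^2 = 2.45 km^2

2.45 km^2


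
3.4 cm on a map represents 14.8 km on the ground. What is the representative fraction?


ground = 14.8 km = 1480000 cm; RF denominator = ground / map = 1480000 / 3.4 ≈ 435294; RF = 1:435294

1:435294


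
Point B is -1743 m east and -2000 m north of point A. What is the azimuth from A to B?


az = atan2(-1743, -2000) = -138.9 deg
adjusted to 0-360: 221.1 degrees

221.1 degrees


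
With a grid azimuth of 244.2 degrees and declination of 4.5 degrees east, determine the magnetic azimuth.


magnetic azimuth = grid azimuth - declination (east +ve)
mag_az = 244.2 - 4.5 = 239.7 degrees

239.7 degrees


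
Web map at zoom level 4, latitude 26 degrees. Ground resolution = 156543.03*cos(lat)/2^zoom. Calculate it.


res = 156543.03 * cos(26) / 2^4 = 156543.03 * 0.89879405 / 16 = 8793.75 m/pixel

8793.75 m/pixel


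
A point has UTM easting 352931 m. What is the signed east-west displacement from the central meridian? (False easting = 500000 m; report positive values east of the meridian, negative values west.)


displacement = 352931 - 500000 = -147069 m

-147069 m


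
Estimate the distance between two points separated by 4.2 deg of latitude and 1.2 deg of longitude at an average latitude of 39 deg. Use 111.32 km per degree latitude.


dlat_km = 4.2 * 111.32 = 467.544
dlon_km = 1.2 * 111.32 * cos(39) ≈ 103.814
dist = sqrt(467.544^2 + 103.814^2) ≈ 478.9 km

478.9 km


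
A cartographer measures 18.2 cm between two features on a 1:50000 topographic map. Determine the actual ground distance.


ground = 18.2 cm * 50000 / 100 = 9100.0 m = 9.1 km

9.1 km


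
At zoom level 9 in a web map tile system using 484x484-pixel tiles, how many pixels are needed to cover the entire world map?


tiles per axis = 2^9 = 512
total tiles = 512^2 = 262144
pixels per axis = 512 * 484 = 247808
total pixels = 247808^2 = 61408804864

61408804864 pixels


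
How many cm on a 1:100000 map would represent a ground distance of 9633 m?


map_cm = 9633 * 100 / 100000 = 9.633 cm ≈ 9.63 cm

9.63 cm


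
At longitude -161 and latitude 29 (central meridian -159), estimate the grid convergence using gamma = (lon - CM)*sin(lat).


gamma = (-161 - -159) * sin(29) = -2 * 0.48481 = -0.97 degrees

-0.97 degrees


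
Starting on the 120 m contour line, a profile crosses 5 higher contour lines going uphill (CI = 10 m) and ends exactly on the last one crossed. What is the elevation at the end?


elevation = 120 + 5 * 10 = 170 m

170 m


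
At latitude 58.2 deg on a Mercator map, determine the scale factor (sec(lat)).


SF = 1 / cos(58.2) = 1 / 0.526956 = 1.898

1.898


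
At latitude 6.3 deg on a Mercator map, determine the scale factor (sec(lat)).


SF = 1 / cos(6.3) = 1 / 0.993961 = 1.006

1.006


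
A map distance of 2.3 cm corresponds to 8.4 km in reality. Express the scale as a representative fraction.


ground = 8.4 km = 840000 cm; RF denominator = ground / map = 840000 / 2.3 ≈ 365217; RF = 1:365217

1:365217


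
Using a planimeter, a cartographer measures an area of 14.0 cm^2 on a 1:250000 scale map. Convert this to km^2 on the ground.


ground_area = 14.0 * (250000/100)^2 = 87500000.0 m^2 = 87.5 km^2

87.5 km^2


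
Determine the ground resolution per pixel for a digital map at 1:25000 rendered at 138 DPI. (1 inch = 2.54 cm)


pixel_cm = 2.54 / 138 ≈ 0.018406 cm
ground = pixel_cm * 25000 / 100 = 2.54 * 25000 / (138 * 100) = 63500 / 13800 ≈ 4.6 m

4.6 m


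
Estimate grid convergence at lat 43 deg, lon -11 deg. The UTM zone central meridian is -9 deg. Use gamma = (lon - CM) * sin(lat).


gamma = (-11 - -9) * sin(43) = -2 * 0.681998 = -1.364 degrees

-1.364 degrees


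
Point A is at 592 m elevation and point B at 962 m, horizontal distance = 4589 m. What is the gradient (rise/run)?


gradient = (962 - 592) / 4589 = 370 / 4589 = 0.0806

0.0806


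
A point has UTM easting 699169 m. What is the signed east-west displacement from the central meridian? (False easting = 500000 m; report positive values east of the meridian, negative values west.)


displacement = 699169 - 500000 = 199169 m

199169 m


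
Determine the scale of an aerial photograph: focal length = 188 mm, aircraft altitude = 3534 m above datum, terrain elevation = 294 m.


scale = f / (H - h) = 188 mm / 3240 m = 188 / 3240000 = 1:17234

1:17234


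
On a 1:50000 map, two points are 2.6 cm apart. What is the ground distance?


ground = 2.6 cm * 50000 / 100 = 1300.0 m = 1.3 km

1.3 km


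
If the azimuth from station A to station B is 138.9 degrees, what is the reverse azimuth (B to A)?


back azimuth = (138.9 + 180) mod 360 = 318.9 degrees

318.9 degrees


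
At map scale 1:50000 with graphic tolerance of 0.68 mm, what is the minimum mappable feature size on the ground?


ground = 0.68 mm * 50000 / 1000 = 34.0 m

34.0 m


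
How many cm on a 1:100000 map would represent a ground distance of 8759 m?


map_cm = 8759 * 100 / 100000 = 8.759 cm ≈ 8.76 cm

8.76 cm


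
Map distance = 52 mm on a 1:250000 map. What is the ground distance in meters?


ground = 52 mm * 250000 / 1000 = 13000.0 m

13000.0 m


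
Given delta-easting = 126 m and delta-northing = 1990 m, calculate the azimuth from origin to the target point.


az = atan2(126, 1990) = 3.6 deg
adjusted to 0-360: 3.6 degrees

3.6 degrees


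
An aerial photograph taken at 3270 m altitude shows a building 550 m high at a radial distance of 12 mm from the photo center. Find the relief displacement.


d = h * r / H = 550 * 12 / 3270 = 2.02 mm

2.02 mm


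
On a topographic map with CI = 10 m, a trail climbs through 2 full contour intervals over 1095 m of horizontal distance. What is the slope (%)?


elevation change = 2 * 10 = 20 m
slope = 20 / 1095 * 100 = 1.8%

1.8%


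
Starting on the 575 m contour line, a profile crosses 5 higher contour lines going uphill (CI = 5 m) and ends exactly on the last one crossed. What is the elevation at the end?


elevation = 575 + 5 * 5 = 600 m

600 m


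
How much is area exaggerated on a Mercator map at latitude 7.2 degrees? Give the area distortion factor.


area_distortion = 1/cos^2(7.2) = 1.016

1.016


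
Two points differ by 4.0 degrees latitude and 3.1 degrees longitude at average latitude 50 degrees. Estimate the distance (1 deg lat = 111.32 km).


dlat_km = 4.0 * 111.32 = 445.28
dlon_km = 3.1 * 111.32 * cos(50) ≈ 221.821
dist = sqrt(445.28^2 + 221.821^2) ≈ 497.5 km

497.5 km


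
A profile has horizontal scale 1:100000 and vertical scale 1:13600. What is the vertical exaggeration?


VE = horizontal_scale / vertical_scale = 100000 / 13600 ≈ 7.4

7.4x


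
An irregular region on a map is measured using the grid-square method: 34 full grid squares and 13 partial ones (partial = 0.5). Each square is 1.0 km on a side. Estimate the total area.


effective squares = 34 + 13 * 0.5 = 40.5
area = 40.5 * 1.0 = 40.5 km^2

40.5 km^2


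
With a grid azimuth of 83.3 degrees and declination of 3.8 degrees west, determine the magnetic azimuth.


magnetic azimuth = grid azimuth - declination (east +ve)
mag_az = 83.3 - -3.8 = 87.1 degrees

87.1 degrees


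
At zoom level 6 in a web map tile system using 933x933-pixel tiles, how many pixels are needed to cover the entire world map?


tiles per axis = 2^6 = 64
total tiles = 64^2 = 4096
pixels per axis = 64 * 933 = 59712
total pixels = 59712^2 = 3565522944

3565522944 pixels


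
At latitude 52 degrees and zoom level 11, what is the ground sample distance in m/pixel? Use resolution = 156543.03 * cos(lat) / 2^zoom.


res = 156543.03 * cos(52) / 2^11 = 156543.03 * 0.61566148 / 2048 = 47.06 m/pixel

47.06 m/pixel


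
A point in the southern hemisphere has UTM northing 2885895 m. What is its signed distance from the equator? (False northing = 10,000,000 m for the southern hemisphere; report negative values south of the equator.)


For southern: actual = 2885895 - 10000000 = -7114105 m

-7114105 m


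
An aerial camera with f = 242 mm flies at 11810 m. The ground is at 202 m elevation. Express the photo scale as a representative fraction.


scale = f / (H - h) = 242 mm / 11608 m = 242 / 11608000 = 1:47967

1:47967


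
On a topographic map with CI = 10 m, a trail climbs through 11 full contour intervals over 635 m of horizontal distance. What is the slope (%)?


elevation change = 11 * 10 = 110 m
slope = 110 / 635 * 100 = 17.3%

17.3%


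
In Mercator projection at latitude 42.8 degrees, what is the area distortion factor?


area_distortion = 1/cos^2(42.8) = 1.857

1.857


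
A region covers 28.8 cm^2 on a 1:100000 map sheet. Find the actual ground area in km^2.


ground_area = 28.8 * (100000/100)^2 = 28800000.0 m^2 = 28.8 km^2

28.8 km^2


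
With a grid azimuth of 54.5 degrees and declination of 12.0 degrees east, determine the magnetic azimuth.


magnetic azimuth = grid azimuth - declination (east +ve)
mag_az = 54.5 - 12.0 = 42.5 degrees

42.5 degrees


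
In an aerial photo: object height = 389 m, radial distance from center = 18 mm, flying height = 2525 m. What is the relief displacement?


d = h * r / H = 389 * 18 / 2525 = 2.77 mm

2.77 mm


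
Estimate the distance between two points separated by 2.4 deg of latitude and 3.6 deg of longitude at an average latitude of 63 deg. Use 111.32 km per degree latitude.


dlat_km = 2.4 * 111.32 = 267.168
dlon_km = 3.6 * 111.32 * cos(63) ≈ 181.938
dist = sqrt(267.168^2 + 181.938^2) ≈ 323.2 km

323.2 km


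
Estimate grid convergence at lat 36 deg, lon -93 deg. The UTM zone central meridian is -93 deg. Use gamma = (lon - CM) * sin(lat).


gamma = (-93 - -93) * sin(36) = 0 * 0.587785 = 0.0 degrees

0.0 degrees


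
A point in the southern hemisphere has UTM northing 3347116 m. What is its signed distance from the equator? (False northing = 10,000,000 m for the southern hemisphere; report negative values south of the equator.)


For southern: actual = 3347116 - 10000000 = -6652884 m

-6652884 m


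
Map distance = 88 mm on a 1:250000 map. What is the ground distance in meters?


ground = 88 mm * 250000 / 1000 = 22000.0 m

22000.0 m


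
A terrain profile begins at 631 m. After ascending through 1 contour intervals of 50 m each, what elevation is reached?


elevation = 631 + 1 * 50 = 681 m

681 m
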